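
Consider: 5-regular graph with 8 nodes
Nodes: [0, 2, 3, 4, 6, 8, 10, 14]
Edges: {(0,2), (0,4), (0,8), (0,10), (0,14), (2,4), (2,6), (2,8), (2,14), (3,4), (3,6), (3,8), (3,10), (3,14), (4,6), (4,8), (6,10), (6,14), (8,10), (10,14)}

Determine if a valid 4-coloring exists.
Yes, G is 4-colorable

A valid 4-coloring: color 1: [4, 14]; color 2: [0, 3]; color 3: [2, 10]; color 4: [6, 8].
(χ(G) = 4 ≤ 4.)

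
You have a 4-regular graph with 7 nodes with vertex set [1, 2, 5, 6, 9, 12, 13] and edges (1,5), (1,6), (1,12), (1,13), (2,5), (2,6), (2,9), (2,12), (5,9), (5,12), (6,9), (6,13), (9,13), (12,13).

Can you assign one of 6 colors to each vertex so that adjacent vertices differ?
Yes, G is 6-colorable

A valid 6-coloring: color 1: [9, 12]; color 2: [1, 2]; color 3: [5, 13]; color 4: [6].
(χ(G) = 4 ≤ 6.)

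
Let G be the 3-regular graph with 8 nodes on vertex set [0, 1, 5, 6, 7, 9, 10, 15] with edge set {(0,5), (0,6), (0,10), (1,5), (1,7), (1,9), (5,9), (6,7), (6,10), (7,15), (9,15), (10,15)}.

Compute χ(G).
χ(G) = 3

Clique number ω(G) = 3 (lower bound: χ ≥ ω).
The clique on [0, 6, 10] has size 3, forcing χ ≥ 3, and the coloring below uses 3 colors, so χ(G) = 3.
A valid 3-coloring: color 1: [5, 7, 10]; color 2: [0, 1, 15]; color 3: [6, 9].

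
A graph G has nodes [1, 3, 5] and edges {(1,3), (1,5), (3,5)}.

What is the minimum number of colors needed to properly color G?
χ(G) = 3

Clique number ω(G) = 3 (lower bound: χ ≥ ω).
The clique on [1, 3, 5] has size 3, forcing χ ≥ 3, and the coloring below uses 3 colors, so χ(G) = 3.
A valid 3-coloring: color 1: [5]; color 2: [3]; color 3: [1].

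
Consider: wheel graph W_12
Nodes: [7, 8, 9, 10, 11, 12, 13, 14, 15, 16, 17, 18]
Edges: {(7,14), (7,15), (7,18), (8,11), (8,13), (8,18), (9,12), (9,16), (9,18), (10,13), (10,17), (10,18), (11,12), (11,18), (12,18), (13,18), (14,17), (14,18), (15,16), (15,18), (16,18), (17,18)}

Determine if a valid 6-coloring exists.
Yes, G is 6-colorable

A valid 6-coloring: color 1: [18]; color 2: [7, 9, 11, 13, 17]; color 3: [8, 10, 12, 14, 16]; color 4: [15].
(χ(G) = 4 ≤ 6.)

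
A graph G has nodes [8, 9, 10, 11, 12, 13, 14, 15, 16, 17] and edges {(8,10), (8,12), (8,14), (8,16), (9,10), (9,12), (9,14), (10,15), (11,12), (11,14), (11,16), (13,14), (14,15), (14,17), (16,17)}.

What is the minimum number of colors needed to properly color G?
Clique number ω(G) = 2 (lower bound: χ ≥ ω).
The graph is bipartite (no odd cycle), so 2 colors suffice: χ(G) = 2.
A valid 2-coloring: color 1: [10, 12, 14, 16]; color 2: [8, 9, 11, 13, 15, 17].

χ(G) = 2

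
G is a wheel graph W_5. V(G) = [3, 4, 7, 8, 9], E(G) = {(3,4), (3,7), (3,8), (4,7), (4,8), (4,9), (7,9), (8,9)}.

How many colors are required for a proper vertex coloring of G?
χ(G) = 3

Clique number ω(G) = 3 (lower bound: χ ≥ ω).
The clique on [4, 8, 9] has size 3, forcing χ ≥ 3, and the coloring below uses 3 colors, so χ(G) = 3.
A valid 3-coloring: color 1: [4]; color 2: [7, 8]; color 3: [3, 9].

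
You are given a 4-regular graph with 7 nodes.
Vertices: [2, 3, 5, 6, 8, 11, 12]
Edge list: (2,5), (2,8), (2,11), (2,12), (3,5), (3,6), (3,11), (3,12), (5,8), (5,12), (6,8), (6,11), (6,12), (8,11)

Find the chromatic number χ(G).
Clique number ω(G) = 3 (lower bound: χ ≥ ω).
Suppose a proper 3-coloring c exists. The clique [2, 5, 8] takes 3 distinct colors; by symmetry let c(2) = 1, c(5) = 2, c(8) = 3.
- Vertex 11: neighbors [2, 8] already have colors [1, 3] ⇒ c(11) = 2.
- Vertex 6: neighbors [11, 8] already have colors [2, 3] ⇒ c(6) = 1.
- Vertex 3: neighbors [6, 5] already have colors [1, 2] ⇒ c(3) = 3.
- Vertex 12: neighbors [2, 5, 3] already have colors [1, 2, 3] — all 3 colors blocked. Contradiction.
The forced assignments end in a contradiction, so G has no proper 3-coloring (χ ≥ 4).
The coloring below uses 4 colors, so χ(G) = 4.
A valid 4-coloring: color 1: [11, 12]; color 2: [3, 8]; color 3: [2, 6]; color 4: [5].

χ(G) = 4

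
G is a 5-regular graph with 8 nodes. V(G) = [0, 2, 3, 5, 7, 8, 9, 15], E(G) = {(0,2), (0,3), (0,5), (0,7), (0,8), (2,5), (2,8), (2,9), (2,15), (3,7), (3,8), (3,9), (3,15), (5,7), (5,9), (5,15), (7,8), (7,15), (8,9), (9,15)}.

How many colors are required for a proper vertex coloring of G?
Clique number ω(G) = 4 (lower bound: χ ≥ ω).
The clique on [0, 3, 7, 8] has size 4, forcing χ ≥ 4, and the coloring below uses 4 colors, so χ(G) = 4.
A valid 4-coloring: color 1: [8, 15]; color 2: [0, 9]; color 3: [3, 5]; color 4: [2, 7].

χ(G) = 4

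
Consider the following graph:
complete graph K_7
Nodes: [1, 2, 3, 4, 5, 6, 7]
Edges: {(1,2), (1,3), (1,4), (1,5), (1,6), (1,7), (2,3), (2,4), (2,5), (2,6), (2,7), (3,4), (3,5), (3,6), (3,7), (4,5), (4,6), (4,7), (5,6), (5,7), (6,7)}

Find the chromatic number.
Clique number ω(G) = 7 (lower bound: χ ≥ ω).
The clique on [1, 2, 3, 4, 5, 6, 7] has size 7, forcing χ ≥ 7, and the coloring below uses 7 colors, so χ(G) = 7.
A valid 7-coloring: color 1: [1]; color 2: [2]; color 3: [5]; color 4: [7]; color 5: [4]; color 6: [3]; color 7: [6].

χ(G) = 7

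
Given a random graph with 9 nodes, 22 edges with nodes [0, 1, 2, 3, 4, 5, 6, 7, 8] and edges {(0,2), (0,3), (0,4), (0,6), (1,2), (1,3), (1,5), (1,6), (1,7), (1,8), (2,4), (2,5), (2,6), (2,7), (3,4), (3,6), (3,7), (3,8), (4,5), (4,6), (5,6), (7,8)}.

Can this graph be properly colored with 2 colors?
The clique on vertices [0, 2, 4, 6] has size 4 > 2, so it alone needs 4 colors.

No, G is not 2-colorable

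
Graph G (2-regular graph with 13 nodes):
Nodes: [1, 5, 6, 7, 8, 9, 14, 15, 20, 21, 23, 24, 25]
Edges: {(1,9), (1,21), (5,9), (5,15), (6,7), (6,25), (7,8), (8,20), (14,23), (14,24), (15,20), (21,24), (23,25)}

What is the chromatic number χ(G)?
Clique number ω(G) = 2 (lower bound: χ ≥ ω).
Odd cycle [20, 15, 5, 9, 1, 21, 24, 14, 23, 25, 6, 7, 8] needs 3 colors (χ ≥ 3).
The coloring below uses 3 colors, so χ(G) = 3.
A valid 3-coloring: color 1: [1, 5, 7, 20, 23, 24]; color 2: [6, 8, 9, 14, 15, 21]; color 3: [25].

χ(G) = 3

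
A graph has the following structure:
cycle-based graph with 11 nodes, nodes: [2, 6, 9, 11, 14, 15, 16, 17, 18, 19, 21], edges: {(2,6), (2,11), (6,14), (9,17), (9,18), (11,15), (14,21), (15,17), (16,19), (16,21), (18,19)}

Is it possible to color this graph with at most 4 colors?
A valid 4-coloring: color 1: [2, 14, 16, 17, 18]; color 2: [6, 9, 15, 19, 21]; color 3: [11].
(χ(G) = 3 ≤ 4.)

Yes, G is 4-colorable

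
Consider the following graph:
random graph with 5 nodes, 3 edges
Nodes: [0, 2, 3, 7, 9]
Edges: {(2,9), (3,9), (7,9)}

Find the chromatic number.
χ(G) = 2

Clique number ω(G) = 2 (lower bound: χ ≥ ω).
The graph is bipartite (no odd cycle), so 2 colors suffice: χ(G) = 2.
A valid 2-coloring: color 1: [0, 9]; color 2: [2, 3, 7].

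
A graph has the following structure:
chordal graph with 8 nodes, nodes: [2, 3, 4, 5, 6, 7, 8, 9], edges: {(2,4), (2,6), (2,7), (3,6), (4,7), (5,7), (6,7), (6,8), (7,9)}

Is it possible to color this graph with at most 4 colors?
Yes, G is 4-colorable

A valid 4-coloring: color 1: [3, 7, 8]; color 2: [4, 5, 6, 9]; color 3: [2].
(χ(G) = 3 ≤ 4.)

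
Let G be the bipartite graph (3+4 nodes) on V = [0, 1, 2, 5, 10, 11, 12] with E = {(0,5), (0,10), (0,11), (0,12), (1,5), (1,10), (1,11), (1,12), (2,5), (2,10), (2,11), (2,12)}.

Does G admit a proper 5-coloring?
A valid 5-coloring: color 1: [0, 1, 2]; color 2: [5, 10, 11, 12].
(χ(G) = 2 ≤ 5.)

Yes, G is 5-colorable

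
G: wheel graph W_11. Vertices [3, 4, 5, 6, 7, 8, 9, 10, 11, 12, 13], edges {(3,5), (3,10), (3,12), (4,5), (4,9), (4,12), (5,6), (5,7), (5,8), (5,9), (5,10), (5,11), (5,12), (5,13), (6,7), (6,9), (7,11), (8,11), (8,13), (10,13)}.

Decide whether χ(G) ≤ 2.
No, G is not 2-colorable

The clique on vertices [3, 5, 10] has size 3 > 2, so it alone needs 3 colors.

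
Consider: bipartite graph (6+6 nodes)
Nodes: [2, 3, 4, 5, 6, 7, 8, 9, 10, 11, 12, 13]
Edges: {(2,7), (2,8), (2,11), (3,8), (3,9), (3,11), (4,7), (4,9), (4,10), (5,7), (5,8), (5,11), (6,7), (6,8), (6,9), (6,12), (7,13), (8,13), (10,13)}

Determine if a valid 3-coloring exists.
A valid 3-coloring: color 1: [7, 8, 9, 10, 11, 12]; color 2: [2, 3, 4, 5, 6, 13].
(χ(G) = 2 ≤ 3.)

Yes, G is 3-colorable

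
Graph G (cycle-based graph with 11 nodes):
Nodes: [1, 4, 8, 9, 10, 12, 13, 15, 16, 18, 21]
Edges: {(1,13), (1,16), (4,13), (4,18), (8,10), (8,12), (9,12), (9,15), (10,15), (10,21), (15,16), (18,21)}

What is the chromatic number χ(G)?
Clique number ω(G) = 2 (lower bound: χ ≥ ω).
Odd cycle [10, 8, 12, 9, 15] needs 3 colors (χ ≥ 3).
The coloring below uses 3 colors, so χ(G) = 3.
A valid 3-coloring: color 1: [1, 4, 8, 15, 21]; color 2: [9, 10, 13, 16, 18]; color 3: [12].

χ(G) = 3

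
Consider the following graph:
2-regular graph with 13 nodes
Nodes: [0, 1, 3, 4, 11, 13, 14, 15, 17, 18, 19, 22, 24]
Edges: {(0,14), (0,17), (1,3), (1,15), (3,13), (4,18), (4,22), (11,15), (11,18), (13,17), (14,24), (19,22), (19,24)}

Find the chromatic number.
χ(G) = 3

Clique number ω(G) = 2 (lower bound: χ ≥ ω).
Odd cycle [13, 3, 1, 15, 11, 18, 4, 22, 19, 24, 14, 0, 17] needs 3 colors (χ ≥ 3).
The coloring below uses 3 colors, so χ(G) = 3.
A valid 3-coloring: color 1: [0, 1, 13, 18, 22, 24]; color 2: [3, 4, 11, 14, 17, 19]; color 3: [15].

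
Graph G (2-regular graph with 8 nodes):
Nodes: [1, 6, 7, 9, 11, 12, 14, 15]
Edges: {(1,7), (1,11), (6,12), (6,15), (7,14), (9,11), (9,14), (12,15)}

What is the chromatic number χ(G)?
Clique number ω(G) = 3 (lower bound: χ ≥ ω).
The clique on [6, 12, 15] has size 3, forcing χ ≥ 3, and the coloring below uses 3 colors, so χ(G) = 3.
A valid 3-coloring: color 1: [7, 11, 12]; color 2: [1, 6, 14]; color 3: [9, 15].

χ(G) = 3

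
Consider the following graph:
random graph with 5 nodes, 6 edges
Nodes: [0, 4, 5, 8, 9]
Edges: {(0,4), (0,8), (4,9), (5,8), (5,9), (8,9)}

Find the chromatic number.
Clique number ω(G) = 3 (lower bound: χ ≥ ω).
The clique on [5, 8, 9] has size 3, forcing χ ≥ 3, and the coloring below uses 3 colors, so χ(G) = 3.
A valid 3-coloring: color 1: [0, 9]; color 2: [4, 8]; color 3: [5].

χ(G) = 3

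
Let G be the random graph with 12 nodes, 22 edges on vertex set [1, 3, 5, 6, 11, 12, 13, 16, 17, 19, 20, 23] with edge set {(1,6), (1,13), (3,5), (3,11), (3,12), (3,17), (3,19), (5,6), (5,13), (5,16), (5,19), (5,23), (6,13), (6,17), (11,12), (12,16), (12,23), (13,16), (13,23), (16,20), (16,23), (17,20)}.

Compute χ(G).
Clique number ω(G) = 4 (lower bound: χ ≥ ω).
The clique on [5, 13, 16, 23] has size 4, forcing χ ≥ 4, and the coloring below uses 4 colors, so χ(G) = 4.
A valid 4-coloring: color 1: [1, 5, 12, 17]; color 2: [3, 6, 16]; color 3: [11, 13, 19, 20]; color 4: [23].

χ(G) = 4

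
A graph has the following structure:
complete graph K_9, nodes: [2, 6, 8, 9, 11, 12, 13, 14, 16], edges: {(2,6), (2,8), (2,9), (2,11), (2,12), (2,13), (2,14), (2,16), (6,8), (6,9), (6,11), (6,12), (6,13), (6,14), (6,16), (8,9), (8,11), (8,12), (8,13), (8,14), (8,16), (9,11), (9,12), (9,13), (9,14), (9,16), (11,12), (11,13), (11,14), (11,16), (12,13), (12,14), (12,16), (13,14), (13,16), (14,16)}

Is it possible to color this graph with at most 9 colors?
Yes, G is 9-colorable

A valid 9-coloring: color 1: [9]; color 2: [12]; color 3: [13]; color 4: [2]; color 5: [16]; color 6: [14]; color 7: [8]; color 8: [11]; color 9: [6].
(χ(G) = 9 ≤ 9.)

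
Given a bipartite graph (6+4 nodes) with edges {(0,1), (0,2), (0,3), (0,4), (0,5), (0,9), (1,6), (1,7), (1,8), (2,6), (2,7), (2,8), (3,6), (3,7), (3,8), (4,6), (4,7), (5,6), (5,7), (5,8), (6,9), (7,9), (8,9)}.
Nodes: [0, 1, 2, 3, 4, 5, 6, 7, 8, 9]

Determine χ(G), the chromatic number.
χ(G) = 2

Clique number ω(G) = 2 (lower bound: χ ≥ ω).
The graph is bipartite (no odd cycle), so 2 colors suffice: χ(G) = 2.
A valid 2-coloring: color 1: [0, 6, 7, 8]; color 2: [1, 2, 3, 4, 5, 9].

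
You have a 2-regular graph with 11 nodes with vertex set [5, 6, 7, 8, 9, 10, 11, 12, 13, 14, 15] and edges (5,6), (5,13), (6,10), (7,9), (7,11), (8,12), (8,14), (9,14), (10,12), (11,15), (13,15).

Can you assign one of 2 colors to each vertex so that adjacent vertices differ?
Odd cycle [13, 15, 11, 7, 9, 14, 8, 12, 10, 6, 5] needs 3 colors (χ ≥ 3).
Hence χ(G) ≥ 3 > 2, so no proper 2-coloring exists.

No, G is not 2-colorable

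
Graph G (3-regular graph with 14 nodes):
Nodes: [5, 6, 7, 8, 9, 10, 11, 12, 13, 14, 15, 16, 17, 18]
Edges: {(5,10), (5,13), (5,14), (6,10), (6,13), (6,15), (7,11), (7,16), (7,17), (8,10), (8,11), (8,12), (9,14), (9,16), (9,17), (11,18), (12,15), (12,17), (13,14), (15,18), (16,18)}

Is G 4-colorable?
A valid 4-coloring: color 1: [10, 11, 13, 15, 16, 17]; color 2: [5, 6, 7, 9, 12, 18]; color 3: [8, 14].
(χ(G) = 3 ≤ 4.)

Yes, G is 4-colorable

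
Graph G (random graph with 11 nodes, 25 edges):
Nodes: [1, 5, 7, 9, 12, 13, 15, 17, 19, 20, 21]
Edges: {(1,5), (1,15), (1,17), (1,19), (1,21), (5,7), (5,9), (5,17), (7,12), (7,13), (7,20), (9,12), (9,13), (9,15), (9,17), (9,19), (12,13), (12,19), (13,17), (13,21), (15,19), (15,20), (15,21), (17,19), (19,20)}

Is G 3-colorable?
No, G is not 3-colorable

Suppose a proper 3-coloring c exists. The clique [1, 5, 17] takes 3 distinct colors; by symmetry let c(1) = 1, c(5) = 2, c(17) = 3.
- Vertex 9: neighbors [5, 17] already have colors [2, 3] ⇒ c(9) = 1.
- Vertex 13: neighbors [9, 17] already have colors [1, 3] ⇒ c(13) = 2.
- Vertex 19: neighbors [1, 17] already have colors [1, 3] ⇒ c(19) = 2.
- Vertex 15: neighbors [1, 19] already have colors [1, 2] ⇒ c(15) = 3.
- Vertex 21: neighbors [1, 13, 15] already have colors [1, 2, 3] — all 3 colors blocked. Contradiction.
The forced assignments end in a contradiction, so G has no proper 3-coloring (χ ≥ 4).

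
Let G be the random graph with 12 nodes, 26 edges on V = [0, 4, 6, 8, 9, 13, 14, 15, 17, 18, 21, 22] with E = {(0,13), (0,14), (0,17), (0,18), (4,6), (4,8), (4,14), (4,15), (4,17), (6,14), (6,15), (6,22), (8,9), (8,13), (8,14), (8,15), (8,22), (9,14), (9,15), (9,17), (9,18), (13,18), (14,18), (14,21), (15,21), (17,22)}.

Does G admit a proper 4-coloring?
A valid 4-coloring: color 1: [13, 14, 15, 22]; color 2: [6, 8, 17, 18, 21]; color 3: [0, 4, 9].
(χ(G) = 3 ≤ 4.)

Yes, G is 4-colorable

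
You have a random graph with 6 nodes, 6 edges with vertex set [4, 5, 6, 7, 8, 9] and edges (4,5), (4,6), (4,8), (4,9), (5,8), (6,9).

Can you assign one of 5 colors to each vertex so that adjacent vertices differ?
A valid 5-coloring: color 1: [4, 7]; color 2: [5, 6]; color 3: [8, 9].
(χ(G) = 3 ≤ 5.)

Yes, G is 5-colorable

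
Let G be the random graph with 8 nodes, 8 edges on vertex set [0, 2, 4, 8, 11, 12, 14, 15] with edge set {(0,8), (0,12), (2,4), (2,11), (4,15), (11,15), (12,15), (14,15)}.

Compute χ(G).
χ(G) = 2

Clique number ω(G) = 2 (lower bound: χ ≥ ω).
The graph is bipartite (no odd cycle), so 2 colors suffice: χ(G) = 2.
A valid 2-coloring: color 1: [0, 2, 15]; color 2: [4, 8, 11, 12, 14].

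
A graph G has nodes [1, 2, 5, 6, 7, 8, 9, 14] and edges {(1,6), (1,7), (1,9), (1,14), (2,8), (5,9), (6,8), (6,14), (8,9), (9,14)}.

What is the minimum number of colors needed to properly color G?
Clique number ω(G) = 3 (lower bound: χ ≥ ω).
The clique on [1, 9, 14] has size 3, forcing χ ≥ 3, and the coloring below uses 3 colors, so χ(G) = 3.
A valid 3-coloring: color 1: [2, 6, 7, 9]; color 2: [1, 5, 8]; color 3: [14].

χ(G) = 3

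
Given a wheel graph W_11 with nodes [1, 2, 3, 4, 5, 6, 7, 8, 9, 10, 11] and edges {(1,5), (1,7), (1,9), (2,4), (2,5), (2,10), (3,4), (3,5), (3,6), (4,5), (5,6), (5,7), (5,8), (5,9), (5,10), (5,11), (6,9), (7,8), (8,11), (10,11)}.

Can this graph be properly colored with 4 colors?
Yes, G is 4-colorable

A valid 4-coloring: color 1: [5]; color 2: [2, 3, 7, 9, 11]; color 3: [1, 4, 6, 8, 10].
(χ(G) = 3 ≤ 4.)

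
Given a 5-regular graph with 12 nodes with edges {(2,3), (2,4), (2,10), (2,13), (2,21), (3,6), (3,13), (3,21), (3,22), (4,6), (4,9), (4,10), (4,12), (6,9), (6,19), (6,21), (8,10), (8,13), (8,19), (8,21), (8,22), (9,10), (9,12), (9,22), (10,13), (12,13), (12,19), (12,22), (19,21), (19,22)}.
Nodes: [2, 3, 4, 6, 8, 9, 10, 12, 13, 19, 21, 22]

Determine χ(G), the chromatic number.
χ(G) = 4

Clique number ω(G) = 3 (lower bound: χ ≥ ω).
Suppose a proper 3-coloring c exists. The clique [2, 3, 13] takes 3 distinct colors; by symmetry let c(2) = 1, c(3) = 2, c(13) = 3.
- Vertex 10: neighbors [2, 13] already have colors [1, 3] ⇒ c(10) = 2.
- Vertex 4: neighbors [2, 10] already have colors [1, 2] ⇒ c(4) = 3.
- Vertex 6: neighbors [3, 4] already have colors [2, 3] ⇒ c(6) = 1.
- Vertex 9: neighbors [6, 10, 4] already have colors [1, 2, 3] — all 3 colors blocked. Contradiction.
The forced assignments end in a contradiction, so G has no proper 3-coloring (χ ≥ 4).
The coloring below uses 4 colors, so χ(G) = 4.
A valid 4-coloring: color 1: [2, 6, 8, 12]; color 2: [3, 9, 19]; color 3: [10, 21, 22]; color 4: [4, 13].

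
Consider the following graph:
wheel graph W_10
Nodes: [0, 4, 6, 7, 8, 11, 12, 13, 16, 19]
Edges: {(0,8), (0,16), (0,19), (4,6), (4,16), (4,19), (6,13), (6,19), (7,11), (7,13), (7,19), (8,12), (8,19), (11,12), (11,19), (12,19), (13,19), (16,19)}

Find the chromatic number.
χ(G) = 4

Clique number ω(G) = 3 (lower bound: χ ≥ ω).
Odd cycle [4, 6, 13, 7, 11, 12, 8, 0, 16] needs 3 colors (χ ≥ 3).
Vertex 19 is adjacent to every vertex of [0, 4, 6, 7, 8, 11, 12, 13, 16], which already need 3 colors among themselves, so 19 needs a new color (χ ≥ 4).
The coloring below uses 4 colors, so χ(G) = 4.
A valid 4-coloring: color 1: [19]; color 2: [0, 4, 11, 13]; color 3: [6, 7, 12, 16]; color 4: [8].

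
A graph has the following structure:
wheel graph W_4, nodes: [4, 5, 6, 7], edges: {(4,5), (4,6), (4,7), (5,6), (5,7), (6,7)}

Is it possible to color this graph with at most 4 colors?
A valid 4-coloring: color 1: [6]; color 2: [7]; color 3: [5]; color 4: [4].
(χ(G) = 4 ≤ 4.)

Yes, G is 4-colorable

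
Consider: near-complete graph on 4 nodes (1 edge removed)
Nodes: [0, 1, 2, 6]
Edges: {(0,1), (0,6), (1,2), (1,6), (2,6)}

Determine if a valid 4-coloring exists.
A valid 4-coloring: color 1: [1]; color 2: [6]; color 3: [0, 2].
(χ(G) = 3 ≤ 4.)

Yes, G is 4-colorable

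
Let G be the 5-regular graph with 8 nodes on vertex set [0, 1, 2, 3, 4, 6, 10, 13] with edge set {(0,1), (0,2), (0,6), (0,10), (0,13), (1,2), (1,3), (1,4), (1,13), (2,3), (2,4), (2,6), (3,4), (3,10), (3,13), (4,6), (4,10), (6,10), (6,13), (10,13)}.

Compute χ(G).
Clique number ω(G) = 4 (lower bound: χ ≥ ω).
The clique on [0, 6, 10, 13] has size 4, forcing χ ≥ 4, and the coloring below uses 4 colors, so χ(G) = 4.
A valid 4-coloring: color 1: [1, 6]; color 2: [4, 13]; color 3: [0, 3]; color 4: [2, 10].

χ(G) = 4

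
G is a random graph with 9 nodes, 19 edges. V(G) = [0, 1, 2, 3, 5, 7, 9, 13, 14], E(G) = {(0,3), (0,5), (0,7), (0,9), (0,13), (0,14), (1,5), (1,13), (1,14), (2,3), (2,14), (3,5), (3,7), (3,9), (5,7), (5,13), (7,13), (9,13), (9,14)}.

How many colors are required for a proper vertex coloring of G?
Clique number ω(G) = 4 (lower bound: χ ≥ ω).
The clique on [0, 3, 5, 7] has size 4, forcing χ ≥ 4, and the coloring below uses 4 colors, so χ(G) = 4.
A valid 4-coloring: color 1: [0, 1, 2]; color 2: [5, 9]; color 3: [3, 13, 14]; color 4: [7].

χ(G) = 4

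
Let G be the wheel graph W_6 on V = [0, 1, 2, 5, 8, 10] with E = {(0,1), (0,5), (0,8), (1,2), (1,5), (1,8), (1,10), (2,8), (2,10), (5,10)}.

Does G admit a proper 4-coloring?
A valid 4-coloring: color 1: [1]; color 2: [0, 10]; color 3: [5, 8]; color 4: [2].
(χ(G) = 4 ≤ 4.)

Yes, G is 4-colorable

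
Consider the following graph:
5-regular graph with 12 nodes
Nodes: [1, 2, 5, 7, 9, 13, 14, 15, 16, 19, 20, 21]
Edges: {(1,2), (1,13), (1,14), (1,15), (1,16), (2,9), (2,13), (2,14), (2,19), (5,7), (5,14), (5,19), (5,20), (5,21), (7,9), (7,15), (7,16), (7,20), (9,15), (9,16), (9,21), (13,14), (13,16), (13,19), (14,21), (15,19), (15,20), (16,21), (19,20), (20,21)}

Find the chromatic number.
χ(G) = 4

Clique number ω(G) = 4 (lower bound: χ ≥ ω).
The clique on [1, 2, 13, 14] has size 4, forcing χ ≥ 4, and the coloring below uses 4 colors, so χ(G) = 4.
A valid 4-coloring: color 1: [2, 5, 15, 16]; color 2: [7, 14, 19]; color 3: [9, 13, 20]; color 4: [1, 21].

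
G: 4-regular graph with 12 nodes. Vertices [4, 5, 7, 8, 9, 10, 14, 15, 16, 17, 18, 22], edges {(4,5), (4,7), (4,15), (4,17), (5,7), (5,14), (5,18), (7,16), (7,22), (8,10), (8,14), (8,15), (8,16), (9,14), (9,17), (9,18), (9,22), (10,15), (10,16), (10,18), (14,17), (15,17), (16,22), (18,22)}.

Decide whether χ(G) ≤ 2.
The clique on vertices [4, 15, 17] has size 3 > 2, so it alone needs 3 colors.

No, G is not 2-colorable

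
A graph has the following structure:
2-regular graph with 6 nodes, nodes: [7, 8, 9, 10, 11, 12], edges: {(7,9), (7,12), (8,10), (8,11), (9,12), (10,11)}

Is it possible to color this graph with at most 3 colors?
A valid 3-coloring: color 1: [11, 12]; color 2: [9, 10]; color 3: [7, 8].
(χ(G) = 3 ≤ 3.)

Yes, G is 3-colorable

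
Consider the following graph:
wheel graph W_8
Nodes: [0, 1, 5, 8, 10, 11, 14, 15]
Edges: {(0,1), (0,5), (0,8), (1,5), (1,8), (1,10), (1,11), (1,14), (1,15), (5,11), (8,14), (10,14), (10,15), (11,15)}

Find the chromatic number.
Clique number ω(G) = 3 (lower bound: χ ≥ ω).
Odd cycle [0, 5, 11, 15, 10, 14, 8] needs 3 colors (χ ≥ 3).
Vertex 1 is adjacent to every vertex of [0, 5, 8, 10, 11, 14, 15], which already need 3 colors among themselves, so 1 needs a new color (χ ≥ 4).
The coloring below uses 4 colors, so χ(G) = 4.
A valid 4-coloring: color 1: [1]; color 2: [0, 11, 14]; color 3: [5, 8, 15]; color 4: [10].

χ(G) = 4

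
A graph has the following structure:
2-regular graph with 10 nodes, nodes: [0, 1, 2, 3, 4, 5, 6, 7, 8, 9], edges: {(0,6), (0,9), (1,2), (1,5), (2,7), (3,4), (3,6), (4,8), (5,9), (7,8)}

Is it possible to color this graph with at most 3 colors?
Yes, G is 3-colorable

A valid 3-coloring: color 1: [1, 4, 6, 7, 9]; color 2: [0, 2, 3, 5, 8].
(χ(G) = 2 ≤ 3.)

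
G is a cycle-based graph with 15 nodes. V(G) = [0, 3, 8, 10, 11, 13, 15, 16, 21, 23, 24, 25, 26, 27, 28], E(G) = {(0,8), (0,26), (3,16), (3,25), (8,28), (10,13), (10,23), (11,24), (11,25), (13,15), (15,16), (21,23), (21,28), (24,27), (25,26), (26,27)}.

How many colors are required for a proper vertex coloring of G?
χ(G) = 3

Clique number ω(G) = 2 (lower bound: χ ≥ ω).
Odd cycle [27, 24, 11, 25, 3, 16, 15, 13, 10, 23, 21, 28, 8, 0, 26] needs 3 colors (χ ≥ 3).
The coloring below uses 3 colors, so χ(G) = 3.
A valid 3-coloring: color 1: [3, 8, 10, 15, 21, 24, 26]; color 2: [0, 13, 16, 23, 25, 27, 28]; color 3: [11].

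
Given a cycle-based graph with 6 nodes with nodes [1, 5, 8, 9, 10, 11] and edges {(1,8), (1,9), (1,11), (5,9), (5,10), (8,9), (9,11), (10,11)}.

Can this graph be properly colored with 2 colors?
The clique on vertices [1, 8, 9] has size 3 > 2, so it alone needs 3 colors.

No, G is not 2-colorable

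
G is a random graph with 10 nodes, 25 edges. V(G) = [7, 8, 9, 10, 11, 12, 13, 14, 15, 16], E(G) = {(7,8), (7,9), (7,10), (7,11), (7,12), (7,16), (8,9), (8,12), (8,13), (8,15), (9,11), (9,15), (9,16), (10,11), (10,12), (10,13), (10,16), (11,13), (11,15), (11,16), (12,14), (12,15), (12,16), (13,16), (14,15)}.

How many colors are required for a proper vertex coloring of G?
Clique number ω(G) = 4 (lower bound: χ ≥ ω).
The clique on [10, 11, 13, 16] has size 4, forcing χ ≥ 4, and the coloring below uses 4 colors, so χ(G) = 4.
A valid 4-coloring: color 1: [11, 12]; color 2: [7, 13, 15]; color 3: [8, 14, 16]; color 4: [9, 10].

χ(G) = 4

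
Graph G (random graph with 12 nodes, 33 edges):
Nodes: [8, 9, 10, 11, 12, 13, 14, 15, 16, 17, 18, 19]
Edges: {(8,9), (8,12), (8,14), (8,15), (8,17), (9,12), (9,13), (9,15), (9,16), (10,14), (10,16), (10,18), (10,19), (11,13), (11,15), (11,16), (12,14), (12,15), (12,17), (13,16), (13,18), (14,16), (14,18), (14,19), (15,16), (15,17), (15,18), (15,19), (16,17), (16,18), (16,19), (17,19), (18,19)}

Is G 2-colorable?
No, G is not 2-colorable

The clique on vertices [10, 14, 16, 18, 19] has size 5 > 2, so it alone needs 5 colors.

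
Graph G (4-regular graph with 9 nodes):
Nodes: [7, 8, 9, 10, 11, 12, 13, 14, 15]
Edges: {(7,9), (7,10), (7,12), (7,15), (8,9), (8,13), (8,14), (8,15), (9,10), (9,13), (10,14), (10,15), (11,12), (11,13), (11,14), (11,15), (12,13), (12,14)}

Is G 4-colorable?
A valid 4-coloring: color 1: [7, 13, 14]; color 2: [9, 12, 15]; color 3: [8, 10, 11].
(χ(G) = 3 ≤ 4.)

Yes, G is 4-colorable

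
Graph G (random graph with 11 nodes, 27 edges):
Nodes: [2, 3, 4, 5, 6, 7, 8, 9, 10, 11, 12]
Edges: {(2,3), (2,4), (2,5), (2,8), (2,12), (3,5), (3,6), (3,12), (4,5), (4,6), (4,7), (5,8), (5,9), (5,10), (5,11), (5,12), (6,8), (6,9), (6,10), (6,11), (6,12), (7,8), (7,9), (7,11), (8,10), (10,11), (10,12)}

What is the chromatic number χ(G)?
χ(G) = 4

Clique number ω(G) = 4 (lower bound: χ ≥ ω).
The clique on [2, 3, 5, 12] has size 4, forcing χ ≥ 4, and the coloring below uses 4 colors, so χ(G) = 4.
A valid 4-coloring: color 1: [5, 6, 7]; color 2: [2, 9, 10]; color 3: [3, 4, 8, 11]; color 4: [12].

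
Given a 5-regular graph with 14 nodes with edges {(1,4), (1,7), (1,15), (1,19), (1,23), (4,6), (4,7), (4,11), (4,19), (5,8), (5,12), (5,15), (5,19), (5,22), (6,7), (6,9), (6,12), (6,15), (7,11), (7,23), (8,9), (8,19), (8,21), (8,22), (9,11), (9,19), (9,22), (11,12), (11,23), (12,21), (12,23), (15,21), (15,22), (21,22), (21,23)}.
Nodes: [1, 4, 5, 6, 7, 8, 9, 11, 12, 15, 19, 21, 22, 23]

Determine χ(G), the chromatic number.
Clique number ω(G) = 3 (lower bound: χ ≥ ω).
Suppose a proper 3-coloring c exists. The clique [1, 4, 7] takes 3 distinct colors; by symmetry let c(1) = 1, c(4) = 2, c(7) = 3.
- Vertex 6: neighbors [4, 7] already have colors [2, 3] ⇒ c(6) = 1.
- Vertex 11: neighbors [4, 7] already have colors [2, 3] ⇒ c(11) = 1.
- Vertex 19: neighbors [1, 4] already have colors [1, 2] ⇒ c(19) = 3.
- Vertex 9: neighbors [6, 19] already have colors [1, 3] ⇒ c(9) = 2.
- Vertex 8: neighbors [9, 19] already have colors [2, 3] ⇒ c(8) = 1.
- Vertex 5: neighbors [8, 19] already have colors [1, 3] ⇒ c(5) = 2.
- Vertex 12: neighbors [6, 5] already have colors [1, 2] ⇒ c(12) = 3.
- Vertex 21: neighbors [8, 12] already have colors [1, 3] ⇒ c(21) = 2.
- Vertex 23: neighbors [1, 21, 7] already have colors [1, 2, 3] — all 3 colors blocked. Contradiction.
The forced assignments end in a contradiction, so G has no proper 3-coloring (χ ≥ 4).
The coloring below uses 4 colors, so χ(G) = 4.
A valid 4-coloring: color 1: [6, 11, 19, 22]; color 2: [1, 5, 9, 21]; color 3: [7, 8, 12, 15]; color 4: [4, 23].

χ(G) = 4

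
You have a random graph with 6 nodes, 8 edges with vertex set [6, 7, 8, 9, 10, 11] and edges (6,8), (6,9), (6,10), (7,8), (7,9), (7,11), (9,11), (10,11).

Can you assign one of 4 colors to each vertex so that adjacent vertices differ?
Yes, G is 4-colorable

A valid 4-coloring: color 1: [6, 11]; color 2: [8, 9, 10]; color 3: [7].
(χ(G) = 3 ≤ 4.)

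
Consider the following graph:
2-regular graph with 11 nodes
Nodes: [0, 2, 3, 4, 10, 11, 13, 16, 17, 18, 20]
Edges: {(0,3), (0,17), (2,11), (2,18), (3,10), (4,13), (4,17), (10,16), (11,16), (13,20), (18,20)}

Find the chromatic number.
Clique number ω(G) = 2 (lower bound: χ ≥ ω).
Odd cycle [11, 16, 10, 3, 0, 17, 4, 13, 20, 18, 2] needs 3 colors (χ ≥ 3).
The coloring below uses 3 colors, so χ(G) = 3.
A valid 3-coloring: color 1: [0, 10, 11, 13, 18]; color 2: [2, 3, 4, 16, 20]; color 3: [17].

χ(G) = 3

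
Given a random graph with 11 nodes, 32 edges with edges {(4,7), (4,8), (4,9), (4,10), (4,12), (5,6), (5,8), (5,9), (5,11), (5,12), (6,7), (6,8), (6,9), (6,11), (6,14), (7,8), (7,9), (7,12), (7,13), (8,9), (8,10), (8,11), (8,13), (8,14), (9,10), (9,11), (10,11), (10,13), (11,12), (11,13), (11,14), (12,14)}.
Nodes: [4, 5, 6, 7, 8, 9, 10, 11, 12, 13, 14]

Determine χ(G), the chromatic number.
χ(G) = 5

Clique number ω(G) = 5 (lower bound: χ ≥ ω).
The clique on [5, 6, 8, 9, 11] has size 5, forcing χ ≥ 5, and the coloring below uses 5 colors, so χ(G) = 5.
A valid 5-coloring: color 1: [8, 12]; color 2: [7, 11]; color 3: [9, 13, 14]; color 4: [6, 10]; color 5: [4, 5].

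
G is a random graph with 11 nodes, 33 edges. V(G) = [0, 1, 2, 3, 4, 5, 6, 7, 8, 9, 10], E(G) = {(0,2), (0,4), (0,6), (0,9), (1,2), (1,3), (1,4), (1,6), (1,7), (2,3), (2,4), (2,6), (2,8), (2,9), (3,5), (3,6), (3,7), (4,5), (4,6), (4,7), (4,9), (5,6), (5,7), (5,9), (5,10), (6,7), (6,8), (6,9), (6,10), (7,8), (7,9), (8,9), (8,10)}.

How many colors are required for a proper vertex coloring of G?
Clique number ω(G) = 5 (lower bound: χ ≥ ω).
The clique on [0, 2, 4, 6, 9] has size 5, forcing χ ≥ 5, and the coloring below uses 5 colors, so χ(G) = 5.
A valid 5-coloring: color 1: [6]; color 2: [3, 4, 8]; color 3: [2, 7, 10]; color 4: [1, 9]; color 5: [0, 5].

χ(G) = 5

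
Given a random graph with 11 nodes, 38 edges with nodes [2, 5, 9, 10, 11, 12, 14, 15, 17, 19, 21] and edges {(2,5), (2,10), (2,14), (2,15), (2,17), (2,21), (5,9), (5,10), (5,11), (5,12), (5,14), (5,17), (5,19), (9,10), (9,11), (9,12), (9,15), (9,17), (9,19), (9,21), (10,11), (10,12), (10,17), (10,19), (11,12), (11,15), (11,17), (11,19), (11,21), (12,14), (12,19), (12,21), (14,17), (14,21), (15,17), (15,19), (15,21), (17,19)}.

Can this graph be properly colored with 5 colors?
No, G is not 5-colorable

The clique on vertices [5, 9, 10, 11, 17, 19] has size 6 > 5, so it alone needs 6 colors.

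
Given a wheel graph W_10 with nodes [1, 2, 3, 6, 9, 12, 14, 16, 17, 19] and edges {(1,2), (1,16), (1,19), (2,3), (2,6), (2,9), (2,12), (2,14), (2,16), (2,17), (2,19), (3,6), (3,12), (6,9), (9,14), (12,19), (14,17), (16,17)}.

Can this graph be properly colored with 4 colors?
Yes, G is 4-colorable

A valid 4-coloring: color 1: [2]; color 2: [1, 6, 12, 14]; color 3: [3, 9, 16, 19]; color 4: [17].
(χ(G) = 4 ≤ 4.)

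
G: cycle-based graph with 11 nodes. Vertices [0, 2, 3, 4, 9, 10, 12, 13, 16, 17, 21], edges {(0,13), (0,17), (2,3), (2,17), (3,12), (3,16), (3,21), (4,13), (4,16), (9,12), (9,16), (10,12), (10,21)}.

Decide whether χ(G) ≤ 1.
Edge (0,17) forces its endpoints to differ, so 1 color is not enough.

No, G is not 1-colorable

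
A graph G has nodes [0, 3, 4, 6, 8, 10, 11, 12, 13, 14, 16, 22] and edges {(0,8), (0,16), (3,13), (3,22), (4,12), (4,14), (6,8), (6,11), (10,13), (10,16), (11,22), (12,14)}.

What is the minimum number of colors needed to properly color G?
Clique number ω(G) = 3 (lower bound: χ ≥ ω).
The clique on [4, 12, 14] has size 3, forcing χ ≥ 3, and the coloring below uses 3 colors, so χ(G) = 3.
A valid 3-coloring: color 1: [6, 12, 13, 16, 22]; color 2: [3, 4, 8, 10, 11]; color 3: [0, 14].

χ(G) = 3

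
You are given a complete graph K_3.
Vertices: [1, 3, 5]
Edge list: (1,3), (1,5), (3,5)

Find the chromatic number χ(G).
Clique number ω(G) = 3 (lower bound: χ ≥ ω).
The clique on [1, 3, 5] has size 3, forcing χ ≥ 3, and the coloring below uses 3 colors, so χ(G) = 3.
A valid 3-coloring: color 1: [1]; color 2: [3]; color 3: [5].

χ(G) = 3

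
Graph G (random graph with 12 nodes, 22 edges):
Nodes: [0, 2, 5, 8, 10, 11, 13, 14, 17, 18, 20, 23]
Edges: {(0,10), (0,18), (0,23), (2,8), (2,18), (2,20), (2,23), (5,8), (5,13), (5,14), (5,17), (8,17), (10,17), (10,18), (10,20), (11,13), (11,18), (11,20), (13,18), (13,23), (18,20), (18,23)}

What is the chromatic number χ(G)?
χ(G) = 4

Clique number ω(G) = 3 (lower bound: χ ≥ ω).
Odd cycle [23, 13, 11, 20, 2] needs 3 colors (χ ≥ 3).
Vertex 18 is adjacent to every vertex of [2, 11, 13, 20, 23], which already need 3 colors among themselves, so 18 needs a new color (χ ≥ 4).
The coloring below uses 4 colors, so χ(G) = 4.
A valid 4-coloring: color 1: [5, 18]; color 2: [14, 17, 20, 23]; color 3: [2, 10, 13]; color 4: [0, 8, 11].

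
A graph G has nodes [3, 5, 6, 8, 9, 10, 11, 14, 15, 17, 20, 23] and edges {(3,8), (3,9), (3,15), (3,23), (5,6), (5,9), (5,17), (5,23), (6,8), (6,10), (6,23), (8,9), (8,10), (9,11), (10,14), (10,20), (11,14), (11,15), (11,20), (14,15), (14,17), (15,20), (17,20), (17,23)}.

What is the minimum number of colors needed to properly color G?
χ(G) = 3

Clique number ω(G) = 3 (lower bound: χ ≥ ω).
The clique on [3, 8, 9] has size 3, forcing χ ≥ 3, and the coloring below uses 3 colors, so χ(G) = 3.
A valid 3-coloring: color 1: [6, 9, 15, 17]; color 2: [3, 5, 10, 11]; color 3: [8, 14, 20, 23].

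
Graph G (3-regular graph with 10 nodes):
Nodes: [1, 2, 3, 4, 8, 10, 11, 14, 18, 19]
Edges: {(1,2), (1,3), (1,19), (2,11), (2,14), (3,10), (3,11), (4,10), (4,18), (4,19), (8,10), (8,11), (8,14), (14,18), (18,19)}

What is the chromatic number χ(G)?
Clique number ω(G) = 3 (lower bound: χ ≥ ω).
The clique on [4, 18, 19] has size 3, forcing χ ≥ 3, and the coloring below uses 3 colors, so χ(G) = 3.
A valid 3-coloring: color 1: [10, 11, 14, 19]; color 2: [2, 3, 4, 8]; color 3: [1, 18].

χ(G) = 3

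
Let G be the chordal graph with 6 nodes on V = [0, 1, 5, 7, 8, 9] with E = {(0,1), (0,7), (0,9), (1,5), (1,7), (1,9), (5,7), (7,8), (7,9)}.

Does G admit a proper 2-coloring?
No, G is not 2-colorable

The clique on vertices [0, 1, 7, 9] has size 4 > 2, so it alone needs 4 colors.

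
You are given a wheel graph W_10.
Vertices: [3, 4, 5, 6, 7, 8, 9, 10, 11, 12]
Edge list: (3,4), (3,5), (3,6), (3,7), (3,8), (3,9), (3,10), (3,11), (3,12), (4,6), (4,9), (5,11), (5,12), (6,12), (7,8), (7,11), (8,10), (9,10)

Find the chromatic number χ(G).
χ(G) = 4

Clique number ω(G) = 3 (lower bound: χ ≥ ω).
Odd cycle [4, 9, 10, 8, 7, 11, 5, 12, 6] needs 3 colors (χ ≥ 3).
Vertex 3 is adjacent to every vertex of [4, 5, 6, 7, 8, 9, 10, 11, 12], which already need 3 colors among themselves, so 3 needs a new color (χ ≥ 4).
The coloring below uses 4 colors, so χ(G) = 4.
A valid 4-coloring: color 1: [3]; color 2: [4, 7, 10, 12]; color 3: [6, 8, 9, 11]; color 4: [5].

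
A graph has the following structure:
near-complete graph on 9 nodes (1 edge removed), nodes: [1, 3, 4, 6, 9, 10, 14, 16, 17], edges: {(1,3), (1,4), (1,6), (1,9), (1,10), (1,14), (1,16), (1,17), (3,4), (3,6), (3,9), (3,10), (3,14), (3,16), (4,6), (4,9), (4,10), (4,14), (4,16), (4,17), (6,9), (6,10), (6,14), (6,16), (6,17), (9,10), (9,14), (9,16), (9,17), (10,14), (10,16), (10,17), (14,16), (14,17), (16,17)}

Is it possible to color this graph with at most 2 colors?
No, G is not 2-colorable

The clique on vertices [1, 4, 6, 9, 10, 14, 16, 17] has size 8 > 2, so it alone needs 8 colors.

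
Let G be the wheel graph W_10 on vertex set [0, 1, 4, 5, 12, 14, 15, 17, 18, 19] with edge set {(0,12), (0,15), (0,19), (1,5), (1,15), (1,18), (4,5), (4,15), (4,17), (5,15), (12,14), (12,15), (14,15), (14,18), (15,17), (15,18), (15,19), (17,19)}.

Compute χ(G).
Clique number ω(G) = 3 (lower bound: χ ≥ ω).
Odd cycle [17, 4, 5, 1, 18, 14, 12, 0, 19] needs 3 colors (χ ≥ 3).
Vertex 15 is adjacent to every vertex of [0, 1, 4, 5, 12, 14, 17, 18, 19], which already need 3 colors among themselves, so 15 needs a new color (χ ≥ 4).
The coloring below uses 4 colors, so χ(G) = 4.
A valid 4-coloring: color 1: [15]; color 2: [0, 5, 17, 18]; color 3: [1, 4, 14, 19]; color 4: [12].

χ(G) = 4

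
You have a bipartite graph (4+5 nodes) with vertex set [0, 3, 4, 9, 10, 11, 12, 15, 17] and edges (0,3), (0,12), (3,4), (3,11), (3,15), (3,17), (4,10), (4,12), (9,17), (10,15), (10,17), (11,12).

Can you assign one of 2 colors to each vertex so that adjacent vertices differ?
Yes, G is 2-colorable

A valid 2-coloring: color 1: [3, 9, 10, 12]; color 2: [0, 4, 11, 15, 17].
(χ(G) = 2 ≤ 2.)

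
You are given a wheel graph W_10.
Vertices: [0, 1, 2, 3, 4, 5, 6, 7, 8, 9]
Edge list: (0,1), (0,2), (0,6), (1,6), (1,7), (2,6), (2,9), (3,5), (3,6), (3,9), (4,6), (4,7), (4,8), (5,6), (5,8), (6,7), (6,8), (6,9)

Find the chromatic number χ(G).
χ(G) = 4

Clique number ω(G) = 3 (lower bound: χ ≥ ω).
Odd cycle [2, 9, 3, 5, 8, 4, 7, 1, 0] needs 3 colors (χ ≥ 3).
Vertex 6 is adjacent to every vertex of [0, 1, 2, 3, 4, 5, 7, 8, 9], which already need 3 colors among themselves, so 6 needs a new color (χ ≥ 4).
The coloring below uses 4 colors, so χ(G) = 4.
A valid 4-coloring: color 1: [6]; color 2: [1, 2, 3, 8]; color 3: [0, 4, 5, 9]; color 4: [7].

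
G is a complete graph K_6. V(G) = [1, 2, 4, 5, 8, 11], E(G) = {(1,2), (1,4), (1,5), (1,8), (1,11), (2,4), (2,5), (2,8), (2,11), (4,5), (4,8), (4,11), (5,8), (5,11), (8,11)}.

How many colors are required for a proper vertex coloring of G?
Clique number ω(G) = 6 (lower bound: χ ≥ ω).
The clique on [1, 2, 4, 5, 8, 11] has size 6, forcing χ ≥ 6, and the coloring below uses 6 colors, so χ(G) = 6.
A valid 6-coloring: color 1: [4]; color 2: [1]; color 3: [11]; color 4: [8]; color 5: [5]; color 6: [2].

χ(G) = 6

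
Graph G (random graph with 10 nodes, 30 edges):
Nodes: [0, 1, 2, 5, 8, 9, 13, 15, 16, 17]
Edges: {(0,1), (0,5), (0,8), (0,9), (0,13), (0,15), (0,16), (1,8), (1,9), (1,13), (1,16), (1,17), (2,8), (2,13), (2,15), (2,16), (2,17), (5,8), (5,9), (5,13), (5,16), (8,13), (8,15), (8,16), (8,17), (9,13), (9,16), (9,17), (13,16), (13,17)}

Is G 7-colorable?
A valid 7-coloring: color 1: [8, 9]; color 2: [13, 15]; color 3: [16, 17]; color 4: [0, 2]; color 5: [1, 5].
(χ(G) = 5 ≤ 7.)

Yes, G is 7-colorable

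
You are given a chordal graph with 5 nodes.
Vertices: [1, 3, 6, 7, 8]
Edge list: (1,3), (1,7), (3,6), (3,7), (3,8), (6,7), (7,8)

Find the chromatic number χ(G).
Clique number ω(G) = 3 (lower bound: χ ≥ ω).
The clique on [3, 7, 8] has size 3, forcing χ ≥ 3, and the coloring below uses 3 colors, so χ(G) = 3.
A valid 3-coloring: color 1: [7]; color 2: [3]; color 3: [1, 6, 8].

χ(G) = 3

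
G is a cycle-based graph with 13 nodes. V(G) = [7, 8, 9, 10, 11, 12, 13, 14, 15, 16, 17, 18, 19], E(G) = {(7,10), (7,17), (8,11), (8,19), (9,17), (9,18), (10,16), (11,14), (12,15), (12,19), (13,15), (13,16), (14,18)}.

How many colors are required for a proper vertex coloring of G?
Clique number ω(G) = 2 (lower bound: χ ≥ ω).
Odd cycle [8, 19, 12, 15, 13, 16, 10, 7, 17, 9, 18, 14, 11] needs 3 colors (χ ≥ 3).
The coloring below uses 3 colors, so χ(G) = 3.
A valid 3-coloring: color 1: [8, 10, 12, 13, 14, 17]; color 2: [7, 9, 11, 15, 16, 19]; color 3: [18].

χ(G) = 3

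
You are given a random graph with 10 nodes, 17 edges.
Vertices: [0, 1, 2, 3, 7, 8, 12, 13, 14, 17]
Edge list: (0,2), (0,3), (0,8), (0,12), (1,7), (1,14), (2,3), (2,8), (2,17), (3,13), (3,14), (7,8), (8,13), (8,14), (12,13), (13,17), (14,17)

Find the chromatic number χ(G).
χ(G) = 3

Clique number ω(G) = 3 (lower bound: χ ≥ ω).
The clique on [0, 2, 3] has size 3, forcing χ ≥ 3, and the coloring below uses 3 colors, so χ(G) = 3.
A valid 3-coloring: color 1: [1, 3, 8, 12, 17]; color 2: [0, 7, 13, 14]; color 3: [2].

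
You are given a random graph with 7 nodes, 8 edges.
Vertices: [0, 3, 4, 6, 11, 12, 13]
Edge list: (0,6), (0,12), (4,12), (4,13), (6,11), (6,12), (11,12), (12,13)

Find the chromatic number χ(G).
χ(G) = 3

Clique number ω(G) = 3 (lower bound: χ ≥ ω).
The clique on [4, 12, 13] has size 3, forcing χ ≥ 3, and the coloring below uses 3 colors, so χ(G) = 3.
A valid 3-coloring: color 1: [3, 12]; color 2: [6, 13]; color 3: [0, 4, 11].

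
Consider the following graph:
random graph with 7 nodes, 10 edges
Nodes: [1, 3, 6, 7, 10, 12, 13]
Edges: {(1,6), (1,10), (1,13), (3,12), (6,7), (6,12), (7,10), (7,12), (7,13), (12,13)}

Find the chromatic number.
χ(G) = 3

Clique number ω(G) = 3 (lower bound: χ ≥ ω).
The clique on [7, 12, 13] has size 3, forcing χ ≥ 3, and the coloring below uses 3 colors, so χ(G) = 3.
A valid 3-coloring: color 1: [10, 12]; color 2: [1, 3, 7]; color 3: [6, 13].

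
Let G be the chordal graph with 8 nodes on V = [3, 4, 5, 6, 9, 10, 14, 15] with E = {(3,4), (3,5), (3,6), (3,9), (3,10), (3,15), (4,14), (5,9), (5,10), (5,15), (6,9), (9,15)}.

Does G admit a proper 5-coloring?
A valid 5-coloring: color 1: [3, 14]; color 2: [4, 5, 6]; color 3: [9, 10]; color 4: [15].
(χ(G) = 4 ≤ 5.)

Yes, G is 5-colorable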